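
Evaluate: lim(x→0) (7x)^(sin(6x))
This is an exponential indeterminate form.

For exponential indeterminate forms, take the natural log:
  Let L = lim(x→0) (7x)^(sin(6x))
  Then ln(L) = lim(x→0) [exponent × ln(base)]
  Evaluate using L'Hôpital or standard limits, then exponentiate.
  L = 1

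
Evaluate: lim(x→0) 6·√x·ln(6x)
This is a 0·∞ indeterminate form.

Rewrite 0·∞ as a quotient (0/0 or ∞/∞ form), then apply L'Hôpital's rule:
  lim(x→0) 6·√x·ln(6x) = 0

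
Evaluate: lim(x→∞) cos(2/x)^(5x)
This is an exponential indeterminate form.

For exponential indeterminate forms, take the natural log:
  Let L = lim(x→∞) cos(2/x)^(5x)
  Then ln(L) = lim(x→∞) [exponent × ln(base)]
  Evaluate using L'Hôpital or standard limits, then exponentiate.
  L = 1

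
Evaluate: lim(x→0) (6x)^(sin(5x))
This is an exponential indeterminate form.

For exponential indeterminate forms, take the natural log:
  Let L = lim(x→0) (6x)^(sin(5x))
  Then ln(L) = lim(x→0) [exponent × ln(base)]
  Evaluate using L'Hôpital or standard limits, then exponentiate.
  L = 1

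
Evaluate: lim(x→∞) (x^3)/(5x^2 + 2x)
This is an ∞/∞ indeterminate form.

Apply L'Hôpital's rule: differentiate numerator and denominator separately.
  f(x) = x^3   ⇒   f'(x) = 3·x^2
  g(x) = 5·x^2 + 2·x   ⇒   g'(x) = 10·x + 2
  lim(x→∞) f'(x)/g'(x) = lim(x→∞) (3·x^2)/(10·x + 2)
  = ∞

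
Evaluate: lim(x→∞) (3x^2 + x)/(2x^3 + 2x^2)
This is an ∞/∞ indeterminate form.

Apply L'Hôpital's rule: differentiate numerator and denominator separately.
  f(x) = 3·x^2 + x   ⇒   f'(x) = 6·x + 1
  g(x) = 2·x^3 + 2·x^2   ⇒   g'(x) = 6·x^2 + 4·x
  lim(x→∞) f'(x)/g'(x) = lim(x→∞) (6·x + 1)/(6·x^2 + 4·x)
  = 0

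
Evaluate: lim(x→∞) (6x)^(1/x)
This is an exponential indeterminate form.

For exponential indeterminate forms, take the natural log:
  Let L = lim(x→∞) (6x)^(1/x)
  Then ln(L) = lim(x→∞) [exponent × ln(base)]
  Evaluate using L'Hôpital or standard limits, then exponentiate.
  L = 1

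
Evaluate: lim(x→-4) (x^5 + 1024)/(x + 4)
This is a standard limit.

Factor or rationalize the expression:
  lim(x→-4) (x^5 + 1024)/(x + 4) = 1280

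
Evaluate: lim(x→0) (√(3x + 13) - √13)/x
This is a standard limit.

Factor or rationalize the expression:
  lim(x→0) (√(3x + 13) - √13)/x = 3·sqrt(13)/26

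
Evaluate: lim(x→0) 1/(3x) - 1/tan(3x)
This is an ∞-∞ indeterminate form.

Combine fractions or rationalize to convert ∞-∞ to 0/0 form:
  lim(x→0) 1/(3x) - 1/tan(3x) = 0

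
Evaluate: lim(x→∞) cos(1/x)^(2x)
This is an exponential indeterminate form.

For exponential indeterminate forms, take the natural log:
  Let L = lim(x→∞) cos(1/x)^(2x)
  Then ln(L) = lim(x→∞) [exponent × ln(base)]
  Evaluate using L'Hôpital or standard limits, then exponentiate.
  L = 1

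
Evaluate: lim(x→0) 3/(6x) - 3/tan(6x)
This is an ∞-∞ indeterminate form.

Combine fractions or rationalize to convert ∞-∞ to 0/0 form:
  lim(x→0) 3/(6x) - 3/tan(6x) = 0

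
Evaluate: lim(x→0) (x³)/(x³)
This is a 0/0 indeterminate form.

Apply L'Hôpital's rule: differentiate numerator and denominator separately.
  f(x) = x^3   ⇒   f'(x) = 3·x^2
  g(x) = x^3   ⇒   g'(x) = 3·x^2
  lim(x→0) f'(x)/g'(x) = lim(x→0) (3·x^2)/(3·x^2)
  = 1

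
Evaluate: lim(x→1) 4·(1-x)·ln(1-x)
This is a 0·∞ indeterminate form.

Rewrite 0·∞ as a quotient (0/0 or ∞/∞ form), then apply L'Hôpital's rule:
  lim(x→1) 4·(1-x)·ln(1-x) = 0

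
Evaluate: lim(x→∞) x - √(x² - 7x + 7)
This is an ∞-∞ indeterminate form.

Combine fractions or rationalize to convert ∞-∞ to 0/0 form:
  lim(x→∞) x - √(x² - 7x + 7) = 7/2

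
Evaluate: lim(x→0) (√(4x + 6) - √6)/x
This is a standard limit.

Factor or rationalize the expression:
  lim(x→0) (√(4x + 6) - √6)/x = sqrt(6)/3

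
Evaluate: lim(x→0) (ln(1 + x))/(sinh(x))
This is a 0/0 indeterminate form.

Apply L'Hôpital's rule: differentiate numerator and denominator separately.
  f(x) = ln(x + 1)   ⇒   f'(x) = 1/(x + 1)
  g(x) = sinh(x)   ⇒   g'(x) = cosh(x)
  lim(x→0) f'(x)/g'(x) = lim(x→0) (1/(x + 1))/(cosh(x))
  = 1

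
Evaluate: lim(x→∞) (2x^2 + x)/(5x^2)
This is an ∞/∞ indeterminate form.

Apply L'Hôpital's rule: differentiate numerator and denominator separately.
  f(x) = 2·x^2 + x   ⇒   f'(x) = 4·x + 1
  g(x) = 5·x^2   ⇒   g'(x) = 10·x
  lim(x→∞) f'(x)/g'(x) = lim(x→∞) (4·x + 1)/(10·x)
  = 2/5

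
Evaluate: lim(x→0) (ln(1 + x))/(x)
This is a 0/0 indeterminate form.

Apply L'Hôpital's rule: differentiate numerator and denominator separately.
  f(x) = ln(x + 1)   ⇒   f'(x) = 1/(x + 1)
  g(x) = x   ⇒   g'(x) = 1
  lim(x→0) f'(x)/g'(x) = lim(x→0) (1/(x + 1))/(1)
  = 1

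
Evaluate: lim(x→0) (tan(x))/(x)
This is a 0/0 indeterminate form.

Apply L'Hôpital's rule: differentiate numerator and denominator separately.
  f(x) = tan(x)   ⇒   f'(x) = tan(x)^2 + 1
  g(x) = x   ⇒   g'(x) = 1
  lim(x→0) f'(x)/g'(x) = lim(x→0) (tan(x)^2 + 1)/(1)
  = 1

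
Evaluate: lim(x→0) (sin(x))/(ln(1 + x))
This is a 0/0 indeterminate form.

Apply L'Hôpital's rule: differentiate numerator and denominator separately.
  f(x) = sin(x)   ⇒   f'(x) = cos(x)
  g(x) = ln(x + 1)   ⇒   g'(x) = 1/(x + 1)
  lim(x→0) f'(x)/g'(x) = lim(x→0) (cos(x))/(1/(x + 1))
  = 1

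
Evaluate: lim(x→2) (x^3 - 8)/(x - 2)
This is a standard limit.

Factor or rationalize the expression:
  lim(x→2) (x^3 - 8)/(x - 2) = 12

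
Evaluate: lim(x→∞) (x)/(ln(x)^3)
This is an ∞/∞ indeterminate form.

Apply L'Hôpital's rule: differentiate numerator and denominator separately.
  f(x) = x   ⇒   f'(x) = 1
  g(x) = ln(x)^3   ⇒   g'(x) = 3·ln(x)^2/x
  lim(x→∞) f'(x)/g'(x) = lim(x→∞) (1)/(3·ln(x)^2/x)
  = ∞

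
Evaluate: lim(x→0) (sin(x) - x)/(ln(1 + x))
This is a 0/0 indeterminate form.

Apply L'Hôpital's rule: differentiate numerator and denominator separately.
  f(x) = -x + sin(x)   ⇒   f'(x) = cos(x) - 1
  g(x) = ln(x + 1)   ⇒   g'(x) = 1/(x + 1)
  lim(x→0) f'(x)/g'(x) = lim(x→0) (cos(x) - 1)/(1/(x + 1))
  = 0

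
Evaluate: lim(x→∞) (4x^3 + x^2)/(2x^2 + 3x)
This is an ∞/∞ indeterminate form.

Apply L'Hôpital's rule: differentiate numerator and denominator separately.
  f(x) = 4·x^3 + x^2   ⇒   f'(x) = 12·x^2 + 2·x
  g(x) = 2·x^2 + 3·x   ⇒   g'(x) = 4·x + 3
  lim(x→∞) f'(x)/g'(x) = lim(x→∞) (12·x^2 + 2·x)/(4·x + 3)
  = ∞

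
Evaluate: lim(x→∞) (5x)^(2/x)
This is an exponential indeterminate form.

For exponential indeterminate forms, take the natural log:
  Let L = lim(x→∞) (5x)^(2/x)
  Then ln(L) = lim(x→∞) [exponent × ln(base)]
  Evaluate using L'Hôpital or standard limits, then exponentiate.
  L = 1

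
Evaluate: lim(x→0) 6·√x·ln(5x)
This is a 0·∞ indeterminate form.

Rewrite 0·∞ as a quotient (0/0 or ∞/∞ form), then apply L'Hôpital's rule:
  lim(x→0) 6·√x·ln(5x) = 0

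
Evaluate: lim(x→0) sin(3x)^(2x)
This is an exponential indeterminate form.

For exponential indeterminate forms, take the natural log:
  Let L = lim(x→0) sin(3x)^(2x)
  Then ln(L) = lim(x→0) [exponent × ln(base)]
  Evaluate using L'Hôpital or standard limits, then exponentiate.
  L = 1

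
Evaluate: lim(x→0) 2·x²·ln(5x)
This is a 0·∞ indeterminate form.

Rewrite 0·∞ as a quotient (0/0 or ∞/∞ form), then apply L'Hôpital's rule:
  lim(x→0) 2·x²·ln(5x) = 0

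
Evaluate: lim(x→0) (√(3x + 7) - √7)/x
This is a standard limit.

Factor or rationalize the expression:
  lim(x→0) (√(3x + 7) - √7)/x = 3·sqrt(7)/14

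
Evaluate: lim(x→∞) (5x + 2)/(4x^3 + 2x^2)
This is an ∞/∞ indeterminate form.

Apply L'Hôpital's rule: differentiate numerator and denominator separately.
  f(x) = 5·x + 2   ⇒   f'(x) = 5
  g(x) = 4·x^3 + 2·x^2   ⇒   g'(x) = 12·x^2 + 4·x
  lim(x→∞) f'(x)/g'(x) = lim(x→∞) (5)/(12·x^2 + 4·x)
  = 0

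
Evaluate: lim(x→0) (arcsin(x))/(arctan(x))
This is a 0/0 indeterminate form.

Apply L'Hôpital's rule: differentiate numerator and denominator separately.
  f(x) = asin(x)   ⇒   f'(x) = 1/sqrt(1 - x^2)
  g(x) = atan(x)   ⇒   g'(x) = 1/(x^2 + 1)
  lim(x→0) f'(x)/g'(x) = lim(x→0) (1/sqrt(1 - x^2))/(1/(x^2 + 1))
  = 1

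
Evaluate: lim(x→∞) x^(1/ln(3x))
This is an exponential indeterminate form.

For exponential indeterminate forms, take the natural log:
  Let L = lim(x→∞) x^(1/ln(3x))
  Then ln(L) = lim(x→∞) [exponent × ln(base)]
  Evaluate using L'Hôpital or standard limits, then exponentiate.
  L = e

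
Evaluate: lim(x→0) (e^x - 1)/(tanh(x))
This is a 0/0 indeterminate form.

Apply L'Hôpital's rule: differentiate numerator and denominator separately.
  f(x) = e^(x) - 1   ⇒   f'(x) = e^(x)
  g(x) = tanh(x)   ⇒   g'(x) = 1 - tanh(x)^2
  lim(x→0) f'(x)/g'(x) = lim(x→0) (e^(x))/(1 - tanh(x)^2)
  = 1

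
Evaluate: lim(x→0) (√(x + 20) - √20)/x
This is a standard limit.

Factor or rationalize the expression:
  lim(x→0) (√(x + 20) - √20)/x = sqrt(5)/20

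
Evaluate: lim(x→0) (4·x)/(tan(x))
This is a 0/0 indeterminate form.

Apply L'Hôpital's rule: differentiate numerator and denominator separately.
  f(x) = 4·x   ⇒   f'(x) = 4
  g(x) = tan(x)   ⇒   g'(x) = tan(x)^2 + 1
  lim(x→0) f'(x)/g'(x) = lim(x→0) (4)/(tan(x)^2 + 1)
  = 4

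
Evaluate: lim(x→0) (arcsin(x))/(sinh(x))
This is a 0/0 indeterminate form.

Apply L'Hôpital's rule: differentiate numerator and denominator separately.
  f(x) = asin(x)   ⇒   f'(x) = 1/sqrt(1 - x^2)
  g(x) = sinh(x)   ⇒   g'(x) = cosh(x)
  lim(x→0) f'(x)/g'(x) = lim(x→0) (1/sqrt(1 - x^2))/(cosh(x))
  = 1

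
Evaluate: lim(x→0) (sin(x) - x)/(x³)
This is a 0/0 indeterminate form.

Apply L'Hôpital's rule: differentiate numerator and denominator separately.
  f(x) = -x + sin(x)   ⇒   f'(x) = cos(x) - 1
  g(x) = x^3   ⇒   g'(x) = 3·x^2
  lim(x→0) f'(x)/g'(x) = lim(x→0) (cos(x) - 1)/(3·x^2)
  = -1/6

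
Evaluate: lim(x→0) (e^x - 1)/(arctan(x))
This is a 0/0 indeterminate form.

Apply L'Hôpital's rule: differentiate numerator and denominator separately.
  f(x) = e^(x) - 1   ⇒   f'(x) = e^(x)
  g(x) = atan(x)   ⇒   g'(x) = 1/(x^2 + 1)
  lim(x→0) f'(x)/g'(x) = lim(x→0) (e^(x))/(1/(x^2 + 1))
  = 1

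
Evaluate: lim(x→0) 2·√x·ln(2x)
This is a 0·∞ indeterminate form.

Rewrite 0·∞ as a quotient (0/0 or ∞/∞ form), then apply L'Hôpital's rule:
  lim(x→0) 2·√x·ln(2x) = 0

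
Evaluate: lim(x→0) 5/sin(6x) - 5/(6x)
This is an ∞-∞ indeterminate form.

Combine fractions or rationalize to convert ∞-∞ to 0/0 form:
  lim(x→0) 5/sin(6x) - 5/(6x) = 0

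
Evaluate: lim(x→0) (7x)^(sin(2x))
This is an exponential indeterminate form.

For exponential indeterminate forms, take the natural log:
  Let L = lim(x→0) (7x)^(sin(2x))
  Then ln(L) = lim(x→0) [exponent × ln(base)]
  Evaluate using L'Hôpital or standard limits, then exponentiate.
  L = 1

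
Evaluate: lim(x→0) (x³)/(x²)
This is a 0/0 indeterminate form.

Apply L'Hôpital's rule: differentiate numerator and denominator separately.
  f(x) = x^3   ⇒   f'(x) = 3·x^2
  g(x) = x^2   ⇒   g'(x) = 2·x
  lim(x→0) f'(x)/g'(x) = lim(x→0) (3·x^2)/(2·x)
  = 0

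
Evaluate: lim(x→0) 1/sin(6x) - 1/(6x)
This is an ∞-∞ indeterminate form.

Combine fractions or rationalize to convert ∞-∞ to 0/0 form:
  lim(x→0) 1/sin(6x) - 1/(6x) = 0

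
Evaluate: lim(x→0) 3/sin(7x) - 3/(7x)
This is an ∞-∞ indeterminate form.

Combine fractions or rationalize to convert ∞-∞ to 0/0 form:
  lim(x→0) 3/sin(7x) - 3/(7x) = 0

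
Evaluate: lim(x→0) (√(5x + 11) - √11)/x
This is a standard limit.

Factor or rationalize the expression:
  lim(x→0) (√(5x + 11) - √11)/x = 5·sqrt(11)/22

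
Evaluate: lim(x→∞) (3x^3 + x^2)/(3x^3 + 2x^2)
This is an ∞/∞ indeterminate form.

Apply L'Hôpital's rule: differentiate numerator and denominator separately.
  f(x) = 3·x^3 + x^2   ⇒   f'(x) = 9·x^2 + 2·x
  g(x) = 3·x^3 + 2·x^2   ⇒   g'(x) = 9·x^2 + 4·x
  lim(x→∞) f'(x)/g'(x) = lim(x→∞) (9·x^2 + 2·x)/(9·x^2 + 4·x)
  = 1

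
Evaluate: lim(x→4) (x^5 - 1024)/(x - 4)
This is a standard limit.

Factor or rationalize the expression:
  lim(x→4) (x^5 - 1024)/(x - 4) = 1280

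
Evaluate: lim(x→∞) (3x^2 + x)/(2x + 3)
This is an ∞/∞ indeterminate form.

Apply L'Hôpital's rule: differentiate numerator and denominator separately.
  f(x) = 3·x^2 + x   ⇒   f'(x) = 6·x + 1
  g(x) = 2·x + 3   ⇒   g'(x) = 2
  lim(x→∞) f'(x)/g'(x) = lim(x→∞) (6·x + 1)/(2)
  = ∞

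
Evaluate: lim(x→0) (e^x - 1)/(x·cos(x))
This is a 0/0 indeterminate form.

Apply L'Hôpital's rule: differentiate numerator and denominator separately.
  f(x) = e^(x) - 1   ⇒   f'(x) = e^(x)
  g(x) = x·cos(x)   ⇒   g'(x) = -x·sin(x) + cos(x)
  lim(x→0) f'(x)/g'(x) = lim(x→0) (e^(x))/(-x·sin(x) + cos(x))
  = 1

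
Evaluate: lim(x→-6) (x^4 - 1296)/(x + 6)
This is a standard limit.

Factor or rationalize the expression:
  lim(x→-6) (x^4 - 1296)/(x + 6) = -864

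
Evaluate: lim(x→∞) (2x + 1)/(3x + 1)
This is an ∞/∞ indeterminate form.

Apply L'Hôpital's rule: differentiate numerator and denominator separately.
  f(x) = 2·x + 1   ⇒   f'(x) = 2
  g(x) = 3·x + 1   ⇒   g'(x) = 3
  lim(x→∞) f'(x)/g'(x) = lim(x→∞) (2)/(3)
  = 2/3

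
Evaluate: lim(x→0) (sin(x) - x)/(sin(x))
This is a 0/0 indeterminate form.

Apply L'Hôpital's rule: differentiate numerator and denominator separately.
  f(x) = -x + sin(x)   ⇒   f'(x) = cos(x) - 1
  g(x) = sin(x)   ⇒   g'(x) = cos(x)
  lim(x→0) f'(x)/g'(x) = lim(x→0) (cos(x) - 1)/(cos(x))
  = 0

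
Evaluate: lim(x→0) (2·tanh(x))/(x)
This is a 0/0 indeterminate form.

Apply L'Hôpital's rule: differentiate numerator and denominator separately.
  f(x) = 2·tanh(x)   ⇒   f'(x) = 2 - 2·tanh(x)^2
  g(x) = x   ⇒   g'(x) = 1
  lim(x→0) f'(x)/g'(x) = lim(x→0) (2 - 2·tanh(x)^2)/(1)
  = 2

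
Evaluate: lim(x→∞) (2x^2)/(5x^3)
This is an ∞/∞ indeterminate form.

Apply L'Hôpital's rule: differentiate numerator and denominator separately.
  f(x) = 2·x^2   ⇒   f'(x) = 4·x
  g(x) = 5·x^3   ⇒   g'(x) = 15·x^2
  lim(x→∞) f'(x)/g'(x) = lim(x→∞) (4·x)/(15·x^2)
  = 0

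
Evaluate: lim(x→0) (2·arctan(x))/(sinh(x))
This is a 0/0 indeterminate form.

Apply L'Hôpital's rule: differentiate numerator and denominator separately.
  f(x) = 2·atan(x)   ⇒   f'(x) = 2/(x^2 + 1)
  g(x) = sinh(x)   ⇒   g'(x) = cosh(x)
  lim(x→0) f'(x)/g'(x) = lim(x→0) (2/(x^2 + 1))/(cosh(x))
  = 2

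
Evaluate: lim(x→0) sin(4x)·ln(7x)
This is a 0·∞ indeterminate form.

Rewrite 0·∞ as a quotient (0/0 or ∞/∞ form), then apply L'Hôpital's rule:
  lim(x→0) sin(4x)·ln(7x) = 0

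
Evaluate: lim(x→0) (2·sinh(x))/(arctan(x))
This is a 0/0 indeterminate form.

Apply L'Hôpital's rule: differentiate numerator and denominator separately.
  f(x) = 2·sinh(x)   ⇒   f'(x) = 2·cosh(x)
  g(x) = atan(x)   ⇒   g'(x) = 1/(x^2 + 1)
  lim(x→0) f'(x)/g'(x) = lim(x→0) (2·cosh(x))/(1/(x^2 + 1))
  = 2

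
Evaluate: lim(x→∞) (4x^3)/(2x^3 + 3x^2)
This is an ∞/∞ indeterminate form.

Apply L'Hôpital's rule: differentiate numerator and denominator separately.
  f(x) = 4·x^3   ⇒   f'(x) = 12·x^2
  g(x) = 2·x^3 + 3·x^2   ⇒   g'(x) = 6·x^2 + 6·x
  lim(x→∞) f'(x)/g'(x) = lim(x→∞) (12·x^2)/(6·x^2 + 6·x)
  = 2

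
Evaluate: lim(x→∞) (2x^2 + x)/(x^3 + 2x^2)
This is an ∞/∞ indeterminate form.

Apply L'Hôpital's rule: differentiate numerator and denominator separately.
  f(x) = 2·x^2 + x   ⇒   f'(x) = 4·x + 1
  g(x) = x^3 + 2·x^2   ⇒   g'(x) = 3·x^2 + 4·x
  lim(x→∞) f'(x)/g'(x) = lim(x→∞) (4·x + 1)/(3·x^2 + 4·x)
  = 0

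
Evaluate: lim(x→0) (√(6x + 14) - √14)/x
This is a standard limit.

Factor or rationalize the expression:
  lim(x→0) (√(6x + 14) - √14)/x = 3·sqrt(14)/14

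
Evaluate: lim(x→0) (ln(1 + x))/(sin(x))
This is a 0/0 indeterminate form.

Apply L'Hôpital's rule: differentiate numerator and denominator separately.
  f(x) = ln(x + 1)   ⇒   f'(x) = 1/(x + 1)
  g(x) = sin(x)   ⇒   g'(x) = cos(x)
  lim(x→0) f'(x)/g'(x) = lim(x→0) (1/(x + 1))/(cos(x))
  = 1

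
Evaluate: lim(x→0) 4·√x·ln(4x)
This is a 0·∞ indeterminate form.

Rewrite 0·∞ as a quotient (0/0 or ∞/∞ form), then apply L'Hôpital's rule:
  lim(x→0) 4·√x·ln(4x) = 0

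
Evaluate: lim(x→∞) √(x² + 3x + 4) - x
This is an ∞-∞ indeterminate form.

Combine fractions or rationalize to convert ∞-∞ to 0/0 form:
  lim(x→∞) √(x² + 3x + 4) - x = 3/2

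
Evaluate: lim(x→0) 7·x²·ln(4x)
This is a 0·∞ indeterminate form.

Rewrite 0·∞ as a quotient (0/0 or ∞/∞ form), then apply L'Hôpital's rule:
  lim(x→0) 7·x²·ln(4x) = 0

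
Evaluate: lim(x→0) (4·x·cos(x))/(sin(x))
This is a 0/0 indeterminate form.

Apply L'Hôpital's rule: differentiate numerator and denominator separately.
  f(x) = 4·x·cos(x)   ⇒   f'(x) = -4·x·sin(x) + 4·cos(x)
  g(x) = sin(x)   ⇒   g'(x) = cos(x)
  lim(x→0) f'(x)/g'(x) = lim(x→0) (-4·x·sin(x) + 4·cos(x))/(cos(x))
  = 4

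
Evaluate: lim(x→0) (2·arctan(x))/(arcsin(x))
This is a 0/0 indeterminate form.

Apply L'Hôpital's rule: differentiate numerator and denominator separately.
  f(x) = 2·atan(x)   ⇒   f'(x) = 2/(x^2 + 1)
  g(x) = asin(x)   ⇒   g'(x) = 1/sqrt(1 - x^2)
  lim(x→0) f'(x)/g'(x) = lim(x→0) (2/(x^2 + 1))/(1/sqrt(1 - x^2))
  = 2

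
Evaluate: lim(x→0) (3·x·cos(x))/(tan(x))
This is a 0/0 indeterminate form.

Apply L'Hôpital's rule: differentiate numerator and denominator separately.
  f(x) = 3·x·cos(x)   ⇒   f'(x) = -3·x·sin(x) + 3·cos(x)
  g(x) = tan(x)   ⇒   g'(x) = tan(x)^2 + 1
  lim(x→0) f'(x)/g'(x) = lim(x→0) (-3·x·sin(x) + 3·cos(x))/(tan(x)^2 + 1)
  = 3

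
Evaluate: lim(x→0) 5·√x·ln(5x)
This is a 0·∞ indeterminate form.

Rewrite 0·∞ as a quotient (0/0 or ∞/∞ form), then apply L'Hôpital's rule:
  lim(x→0) 5·√x·ln(5x) = 0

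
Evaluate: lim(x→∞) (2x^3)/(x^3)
This is an ∞/∞ indeterminate form.

Apply L'Hôpital's rule: differentiate numerator and denominator separately.
  f(x) = 2·x^3   ⇒   f'(x) = 6·x^2
  g(x) = x^3   ⇒   g'(x) = 3·x^2
  lim(x→∞) f'(x)/g'(x) = lim(x→∞) (6·x^2)/(3·x^2)
  = 2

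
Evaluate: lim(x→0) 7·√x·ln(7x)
This is a 0·∞ indeterminate form.

Rewrite 0·∞ as a quotient (0/0 or ∞/∞ form), then apply L'Hôpital's rule:
  lim(x→0) 7·√x·ln(7x) = 0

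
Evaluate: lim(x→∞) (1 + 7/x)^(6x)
This is an exponential indeterminate form.

For exponential indeterminate forms, take the natural log:
  Let L = lim(x→∞) (1 + 7/x)^(6x)
  Then ln(L) = lim(x→∞) [exponent × ln(base)]
  Evaluate using L'Hôpital or standard limits, then exponentiate.
  L = e^(42)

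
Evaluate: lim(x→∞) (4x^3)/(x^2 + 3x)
This is an ∞/∞ indeterminate form.

Apply L'Hôpital's rule: differentiate numerator and denominator separately.
  f(x) = 4·x^3   ⇒   f'(x) = 12·x^2
  g(x) = x^2 + 3·x   ⇒   g'(x) = 2·x + 3
  lim(x→∞) f'(x)/g'(x) = lim(x→∞) (12·x^2)/(2·x + 3)
  = ∞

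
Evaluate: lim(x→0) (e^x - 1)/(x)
This is a 0/0 indeterminate form.

Apply L'Hôpital's rule: differentiate numerator and denominator separately.
  f(x) = e^(x) - 1   ⇒   f'(x) = e^(x)
  g(x) = x   ⇒   g'(x) = 1
  lim(x→0) f'(x)/g'(x) = lim(x→0) (e^(x))/(1)
  = 1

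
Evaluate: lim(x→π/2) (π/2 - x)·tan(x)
This is a 0·∞ indeterminate form.

Rewrite 0·∞ as a quotient (0/0 or ∞/∞ form), then apply L'Hôpital's rule:
  lim(x→π/2) (π/2 - x)·tan(x) = 1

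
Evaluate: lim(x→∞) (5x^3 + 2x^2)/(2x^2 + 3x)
This is an ∞/∞ indeterminate form.

Apply L'Hôpital's rule: differentiate numerator and denominator separately.
  f(x) = 5·x^3 + 2·x^2   ⇒   f'(x) = 15·x^2 + 4·x
  g(x) = 2·x^2 + 3·x   ⇒   g'(x) = 4·x + 3
  lim(x→∞) f'(x)/g'(x) = lim(x→∞) (15·x^2 + 4·x)/(4·x + 3)
  = ∞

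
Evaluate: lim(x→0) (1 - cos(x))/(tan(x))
This is a 0/0 indeterminate form.

Apply L'Hôpital's rule: differentiate numerator and denominator separately.
  f(x) = 1 - cos(x)   ⇒   f'(x) = sin(x)
  g(x) = tan(x)   ⇒   g'(x) = tan(x)^2 + 1
  lim(x→0) f'(x)/g'(x) = lim(x→0) (sin(x))/(tan(x)^2 + 1)
  = 0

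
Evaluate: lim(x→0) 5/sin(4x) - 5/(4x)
This is an ∞-∞ indeterminate form.

Combine fractions or rationalize to convert ∞-∞ to 0/0 form:
  lim(x→0) 5/sin(4x) - 5/(4x) = 0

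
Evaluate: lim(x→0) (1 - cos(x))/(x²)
This is a 0/0 indeterminate form.

Apply L'Hôpital's rule: differentiate numerator and denominator separately.
  f(x) = 1 - cos(x)   ⇒   f'(x) = sin(x)
  g(x) = x^2   ⇒   g'(x) = 2·x
  lim(x→0) f'(x)/g'(x) = lim(x→0) (sin(x))/(2·x)
  = 1/2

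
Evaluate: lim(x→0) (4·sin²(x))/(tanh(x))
This is a 0/0 indeterminate form.

Apply L'Hôpital's rule: differentiate numerator and denominator separately.
  f(x) = 4·sin(x)^2   ⇒   f'(x) = 8·sin(x)·cos(x)
  g(x) = tanh(x)   ⇒   g'(x) = 1 - tanh(x)^2
  lim(x→0) f'(x)/g'(x) = lim(x→0) (8·sin(x)·cos(x))/(1 - tanh(x)^2)
  = 0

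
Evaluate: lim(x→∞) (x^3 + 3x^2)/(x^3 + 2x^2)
This is an ∞/∞ indeterminate form.

Apply L'Hôpital's rule: differentiate numerator and denominator separately.
  f(x) = x^3 + 3·x^2   ⇒   f'(x) = 3·x^2 + 6·x
  g(x) = x^3 + 2·x^2   ⇒   g'(x) = 3·x^2 + 4·x
  lim(x→∞) f'(x)/g'(x) = lim(x→∞) (3·x^2 + 6·x)/(3·x^2 + 4·x)
  = 1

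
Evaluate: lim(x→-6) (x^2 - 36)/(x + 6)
This is a standard limit.

Factor or rationalize the expression:
  lim(x→-6) (x^2 - 36)/(x + 6) = -12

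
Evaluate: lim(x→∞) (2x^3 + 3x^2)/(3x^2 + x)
This is an ∞/∞ indeterminate form.

Apply L'Hôpital's rule: differentiate numerator and denominator separately.
  f(x) = 2·x^3 + 3·x^2   ⇒   f'(x) = 6·x^2 + 6·x
  g(x) = 3·x^2 + x   ⇒   g'(x) = 6·x + 1
  lim(x→∞) f'(x)/g'(x) = lim(x→∞) (6·x^2 + 6·x)/(6·x + 1)
  = ∞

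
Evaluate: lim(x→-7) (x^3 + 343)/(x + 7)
This is a standard limit.

Factor or rationalize the expression:
  lim(x→-7) (x^3 + 343)/(x + 7) = 147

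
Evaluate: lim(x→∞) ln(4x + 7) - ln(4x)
This is an ∞-∞ indeterminate form.

Combine fractions or rationalize to convert ∞-∞ to 0/0 form:
  lim(x→∞) ln(4x + 7) - ln(4x) = 0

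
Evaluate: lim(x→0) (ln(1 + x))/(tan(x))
This is a 0/0 indeterminate form.

Apply L'Hôpital's rule: differentiate numerator and denominator separately.
  f(x) = ln(x + 1)   ⇒   f'(x) = 1/(x + 1)
  g(x) = tan(x)   ⇒   g'(x) = tan(x)^2 + 1
  lim(x→0) f'(x)/g'(x) = lim(x→0) (1/(x + 1))/(tan(x)^2 + 1)
  = 1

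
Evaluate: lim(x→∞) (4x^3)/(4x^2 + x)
This is an ∞/∞ indeterminate form.

Apply L'Hôpital's rule: differentiate numerator and denominator separately.
  f(x) = 4·x^3   ⇒   f'(x) = 12·x^2
  g(x) = 4·x^2 + x   ⇒   g'(x) = 8·x + 1
  lim(x→∞) f'(x)/g'(x) = lim(x→∞) (12·x^2)/(8·x + 1)
  = ∞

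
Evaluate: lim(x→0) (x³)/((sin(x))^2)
This is a 0/0 indeterminate form.

Apply L'Hôpital's rule: differentiate numerator and denominator separately.
  f(x) = x^3   ⇒   f'(x) = 3·x^2
  g(x) = sin(x)^2   ⇒   g'(x) = 2·sin(x)·cos(x)
  lim(x→0) f'(x)/g'(x) = lim(x→0) (3·x^2)/(2·sin(x)·cos(x))
  = 0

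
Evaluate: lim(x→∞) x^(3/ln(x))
This is an exponential indeterminate form.

For exponential indeterminate forms, take the natural log:
  Let L = lim(x→∞) x^(3/ln(x))
  Then ln(L) = lim(x→∞) [exponent × ln(base)]
  Evaluate using L'Hôpital or standard limits, then exponentiate.
  L = e^(3)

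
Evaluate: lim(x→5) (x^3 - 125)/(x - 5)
This is a standard limit.

Factor or rationalize the expression:
  lim(x→5) (x^3 - 125)/(x - 5) = 75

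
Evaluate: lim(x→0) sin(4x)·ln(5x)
This is a 0·∞ indeterminate form.

Rewrite 0·∞ as a quotient (0/0 or ∞/∞ form), then apply L'Hôpital's rule:
  lim(x→0) sin(4x)·ln(5x) = 0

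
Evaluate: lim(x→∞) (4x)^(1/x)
This is an exponential indeterminate form.

For exponential indeterminate forms, take the natural log:
  Let L = lim(x→∞) (4x)^(1/x)
  Then ln(L) = lim(x→∞) [exponent × ln(base)]
  Evaluate using L'Hôpital or standard limits, then exponentiate.
  L = 1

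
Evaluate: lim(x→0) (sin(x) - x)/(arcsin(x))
This is a 0/0 indeterminate form.

Apply L'Hôpital's rule: differentiate numerator and denominator separately.
  f(x) = -x + sin(x)   ⇒   f'(x) = cos(x) - 1
  g(x) = asin(x)   ⇒   g'(x) = 1/sqrt(1 - x^2)
  lim(x→0) f'(x)/g'(x) = lim(x→0) (cos(x) - 1)/(1/sqrt(1 - x^2))
  = 0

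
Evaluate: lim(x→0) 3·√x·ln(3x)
This is a 0·∞ indeterminate form.

Rewrite 0·∞ as a quotient (0/0 or ∞/∞ form), then apply L'Hôpital's rule:
  lim(x→0) 3·√x·ln(3x) = 0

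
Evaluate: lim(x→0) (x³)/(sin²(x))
This is a 0/0 indeterminate form.

Apply L'Hôpital's rule: differentiate numerator and denominator separately.
  f(x) = x^3   ⇒   f'(x) = 3·x^2
  g(x) = sin(x)^2   ⇒   g'(x) = 2·sin(x)·cos(x)
  lim(x→0) f'(x)/g'(x) = lim(x→0) (3·x^2)/(2·sin(x)·cos(x))
  = 0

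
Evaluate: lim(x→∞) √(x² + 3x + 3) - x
This is an ∞-∞ indeterminate form.

Combine fractions or rationalize to convert ∞-∞ to 0/0 form:
  lim(x→∞) √(x² + 3x + 3) - x = 3/2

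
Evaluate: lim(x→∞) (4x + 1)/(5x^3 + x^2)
This is an ∞/∞ indeterminate form.

Apply L'Hôpital's rule: differentiate numerator and denominator separately.
  f(x) = 4·x + 1   ⇒   f'(x) = 4
  g(x) = 5·x^3 + x^2   ⇒   g'(x) = 15·x^2 + 2·x
  lim(x→∞) f'(x)/g'(x) = lim(x→∞) (4)/(15·x^2 + 2·x)
  = 0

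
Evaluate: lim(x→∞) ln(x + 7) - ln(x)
This is an ∞-∞ indeterminate form.

Combine fractions or rationalize to convert ∞-∞ to 0/0 form:
  lim(x→∞) ln(x + 7) - ln(x) = 0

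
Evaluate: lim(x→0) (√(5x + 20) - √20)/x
This is a standard limit.

Factor or rationalize the expression:
  lim(x→0) (√(5x + 20) - √20)/x = sqrt(5)/4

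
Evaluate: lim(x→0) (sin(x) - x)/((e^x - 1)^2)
This is a 0/0 indeterminate form.

Apply L'Hôpital's rule: differentiate numerator and denominator separately.
  f(x) = -x + sin(x)   ⇒   f'(x) = cos(x) - 1
  g(x) = (e^(x) - 1)^2   ⇒   g'(x) = 2·(e^(x) - 1)·e^(x)
  lim(x→0) f'(x)/g'(x) = lim(x→0) (cos(x) - 1)/(2·(e^(x) - 1)·e^(x))
  = 0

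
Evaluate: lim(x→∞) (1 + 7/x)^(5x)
This is an exponential indeterminate form.

For exponential indeterminate forms, take the natural log:
  Let L = lim(x→∞) (1 + 7/x)^(5x)
  Then ln(L) = lim(x→∞) [exponent × ln(base)]
  Evaluate using L'Hôpital or standard limits, then exponentiate.
  L = e^(35)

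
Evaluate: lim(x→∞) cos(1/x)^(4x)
This is an exponential indeterminate form.

For exponential indeterminate forms, take the natural log:
  Let L = lim(x→∞) cos(1/x)^(4x)
  Then ln(L) = lim(x→∞) [exponent × ln(base)]
  Evaluate using L'Hôpital or standard limits, then exponentiate.
  L = 1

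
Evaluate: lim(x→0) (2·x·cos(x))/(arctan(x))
This is a 0/0 indeterminate form.

Apply L'Hôpital's rule: differentiate numerator and denominator separately.
  f(x) = 2·x·cos(x)   ⇒   f'(x) = -2·x·sin(x) + 2·cos(x)
  g(x) = atan(x)   ⇒   g'(x) = 1/(x^2 + 1)
  lim(x→0) f'(x)/g'(x) = lim(x→0) (-2·x·sin(x) + 2·cos(x))/(1/(x^2 + 1))
  = 2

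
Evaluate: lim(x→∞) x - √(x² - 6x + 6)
This is an ∞-∞ indeterminate form.

Combine fractions or rationalize to convert ∞-∞ to 0/0 form:
  lim(x→∞) x - √(x² - 6x + 6) = 3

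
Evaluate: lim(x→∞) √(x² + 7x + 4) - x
This is an ∞-∞ indeterminate form.

Combine fractions or rationalize to convert ∞-∞ to 0/0 form:
  lim(x→∞) √(x² + 7x + 4) - x = 7/2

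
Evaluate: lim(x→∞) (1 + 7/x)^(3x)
This is an exponential indeterminate form.

For exponential indeterminate forms, take the natural log:
  Let L = lim(x→∞) (1 + 7/x)^(3x)
  Then ln(L) = lim(x→∞) [exponent × ln(base)]
  Evaluate using L'Hôpital or standard limits, then exponentiate.
  L = e^(21)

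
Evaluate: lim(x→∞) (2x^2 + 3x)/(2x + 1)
This is an ∞/∞ indeterminate form.

Apply L'Hôpital's rule: differentiate numerator and denominator separately.
  f(x) = 2·x^2 + 3·x   ⇒   f'(x) = 4·x + 3
  g(x) = 2·x + 1   ⇒   g'(x) = 2
  lim(x→∞) f'(x)/g'(x) = lim(x→∞) (4·x + 3)/(2)
  = ∞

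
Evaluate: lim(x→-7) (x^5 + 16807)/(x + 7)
This is a standard limit.

Factor or rationalize the expression:
  lim(x→-7) (x^5 + 16807)/(x + 7) = 12005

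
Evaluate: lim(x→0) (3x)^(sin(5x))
This is an exponential indeterminate form.

For exponential indeterminate forms, take the natural log:
  Let L = lim(x→0) (3x)^(sin(5x))
  Then ln(L) = lim(x→0) [exponent × ln(base)]
  Evaluate using L'Hôpital or standard limits, then exponentiate.
  L = 1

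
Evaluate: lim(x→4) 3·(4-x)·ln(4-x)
This is a 0·∞ indeterminate form.

Rewrite 0·∞ as a quotient (0/0 or ∞/∞ form), then apply L'Hôpital's rule:
  lim(x→4) 3·(4-x)·ln(4-x) = 0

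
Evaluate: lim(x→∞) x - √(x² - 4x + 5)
This is an ∞-∞ indeterminate form.

Combine fractions or rationalize to convert ∞-∞ to 0/0 form:
  lim(x→∞) x - √(x² - 4x + 5) = 2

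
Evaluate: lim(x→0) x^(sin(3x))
This is an exponential indeterminate form.

For exponential indeterminate forms, take the natural log:
  Let L = lim(x→0) x^(sin(3x))
  Then ln(L) = lim(x→0) [exponent × ln(base)]
  Evaluate using L'Hôpital or standard limits, then exponentiate.
  L = 1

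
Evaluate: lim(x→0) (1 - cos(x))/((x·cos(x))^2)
This is a 0/0 indeterminate form.

Apply L'Hôpital's rule: differentiate numerator and denominator separately.
  f(x) = 1 - cos(x)   ⇒   f'(x) = sin(x)
  g(x) = x^2·cos(x)^2   ⇒   g'(x) = -2·x^2·sin(x)·cos(x) + 2·x·cos(x)^2
  lim(x→0) f'(x)/g'(x) = lim(x→0) (sin(x))/(-2·x^2·sin(x)·cos(x) + 2·x·cos(x)^2)
  = 1/2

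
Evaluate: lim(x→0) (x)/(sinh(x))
This is a 0/0 indeterminate form.

Apply L'Hôpital's rule: differentiate numerator and denominator separately.
  f(x) = x   ⇒   f'(x) = 1
  g(x) = sinh(x)   ⇒   g'(x) = cosh(x)
  lim(x→0) f'(x)/g'(x) = lim(x→0) (1)/(cosh(x))
  = 1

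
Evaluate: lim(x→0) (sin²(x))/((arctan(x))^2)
This is a 0/0 indeterminate form.

Apply L'Hôpital's rule: differentiate numerator and denominator separately.
  f(x) = sin(x)^2   ⇒   f'(x) = 2·sin(x)·cos(x)
  g(x) = atan(x)^2   ⇒   g'(x) = 2·atan(x)/(x^2 + 1)
  lim(x→0) f'(x)/g'(x) = lim(x→0) (2·sin(x)·cos(x))/(2·atan(x)/(x^2 + 1))
  = 1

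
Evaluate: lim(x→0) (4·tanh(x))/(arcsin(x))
This is a 0/0 indeterminate form.

Apply L'Hôpital's rule: differentiate numerator and denominator separately.
  f(x) = 4·tanh(x)   ⇒   f'(x) = 4 - 4·tanh(x)^2
  g(x) = asin(x)   ⇒   g'(x) = 1/sqrt(1 - x^2)
  lim(x→0) f'(x)/g'(x) = lim(x→0) (4 - 4·tanh(x)^2)/(1/sqrt(1 - x^2))
  = 4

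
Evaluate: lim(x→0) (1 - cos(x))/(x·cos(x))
This is a 0/0 indeterminate form.

Apply L'Hôpital's rule: differentiate numerator and denominator separately.
  f(x) = 1 - cos(x)   ⇒   f'(x) = sin(x)
  g(x) = x·cos(x)   ⇒   g'(x) = -x·sin(x) + cos(x)
  lim(x→0) f'(x)/g'(x) = lim(x→0) (sin(x))/(-x·sin(x) + cos(x))
  = 0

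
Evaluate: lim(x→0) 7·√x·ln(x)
This is a 0·∞ indeterminate form.

Rewrite 0·∞ as a quotient (0/0 or ∞/∞ form), then apply L'Hôpital's rule:
  lim(x→0) 7·√x·ln(x) = 0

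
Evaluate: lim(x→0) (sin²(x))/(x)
This is a 0/0 indeterminate form.

Apply L'Hôpital's rule: differentiate numerator and denominator separately.
  f(x) = sin(x)^2   ⇒   f'(x) = 2·sin(x)·cos(x)
  g(x) = x   ⇒   g'(x) = 1
  lim(x→0) f'(x)/g'(x) = lim(x→0) (2·sin(x)·cos(x))/(1)
  = 0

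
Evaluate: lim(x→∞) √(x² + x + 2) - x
This is an ∞-∞ indeterminate form.

Combine fractions or rationalize to convert ∞-∞ to 0/0 form:
  lim(x→∞) √(x² + x + 2) - x = 1/2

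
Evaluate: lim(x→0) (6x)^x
This is an exponential indeterminate form.

For exponential indeterminate forms, take the natural log:
  Let L = lim(x→0) (6x)^x
  Then ln(L) = lim(x→0) [exponent × ln(base)]
  Evaluate using L'Hôpital or standard limits, then exponentiate.
  L = 1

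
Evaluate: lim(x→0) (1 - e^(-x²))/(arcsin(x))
This is a 0/0 indeterminate form.

Apply L'Hôpital's rule: differentiate numerator and denominator separately.
  f(x) = 1 - e^(-x^2)   ⇒   f'(x) = 2·x·e^(-x^2)
  g(x) = asin(x)   ⇒   g'(x) = 1/sqrt(1 - x^2)
  lim(x→0) f'(x)/g'(x) = lim(x→0) (2·x·e^(-x^2))/(1/sqrt(1 - x^2))
  = 0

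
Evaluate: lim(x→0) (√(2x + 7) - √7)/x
This is a standard limit.

Factor or rationalize the expression:
  lim(x→0) (√(2x + 7) - √7)/x = sqrt(7)/7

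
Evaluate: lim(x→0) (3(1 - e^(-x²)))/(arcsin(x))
This is a 0/0 indeterminate form.

Apply L'Hôpital's rule: differentiate numerator and denominator separately.
  f(x) = 3 - 3·e^(-x^2)   ⇒   f'(x) = 6·x·e^(-x^2)
  g(x) = asin(x)   ⇒   g'(x) = 1/sqrt(1 - x^2)
  lim(x→0) f'(x)/g'(x) = lim(x→0) (6·x·e^(-x^2))/(1/sqrt(1 - x^2))
  = 0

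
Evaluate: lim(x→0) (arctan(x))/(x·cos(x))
This is a 0/0 indeterminate form.

Apply L'Hôpital's rule: differentiate numerator and denominator separately.
  f(x) = atan(x)   ⇒   f'(x) = 1/(x^2 + 1)
  g(x) = x·cos(x)   ⇒   g'(x) = -x·sin(x) + cos(x)
  lim(x→0) f'(x)/g'(x) = lim(x→0) (1/(x^2 + 1))/(-x·sin(x) + cos(x))
  = 1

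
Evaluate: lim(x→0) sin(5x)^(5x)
This is an exponential indeterminate form.

For exponential indeterminate forms, take the natural log:
  Let L = lim(x→0) sin(5x)^(5x)
  Then ln(L) = lim(x→0) [exponent × ln(base)]
  Evaluate using L'Hôpital or standard limits, then exponentiate.
  L = 1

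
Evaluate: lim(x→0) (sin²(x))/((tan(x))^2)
This is a 0/0 indeterminate form.

Apply L'Hôpital's rule: differentiate numerator and denominator separately.
  f(x) = sin(x)^2   ⇒   f'(x) = 2·sin(x)·cos(x)
  g(x) = tan(x)^2   ⇒   g'(x) = (2·tan(x)^2 + 2)·tan(x)
  lim(x→0) f'(x)/g'(x) = lim(x→0) (2·sin(x)·cos(x))/((2·tan(x)^2 + 2)·tan(x))
  = 1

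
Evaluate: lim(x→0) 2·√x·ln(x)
This is a 0·∞ indeterminate form.

Rewrite 0·∞ as a quotient (0/0 or ∞/∞ form), then apply L'Hôpital's rule:
  lim(x→0) 2·√x·ln(x) = 0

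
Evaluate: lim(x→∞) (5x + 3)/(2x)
This is an ∞/∞ indeterminate form.

Apply L'Hôpital's rule: differentiate numerator and denominator separately.
  f(x) = 5·x + 3   ⇒   f'(x) = 5
  g(x) = 2·x   ⇒   g'(x) = 2
  lim(x→∞) f'(x)/g'(x) = lim(x→∞) (5)/(2)
  = 5/2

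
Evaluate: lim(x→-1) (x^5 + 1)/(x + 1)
This is a standard limit.

Factor or rationalize the expression:
  lim(x→-1) (x^5 + 1)/(x + 1) = 5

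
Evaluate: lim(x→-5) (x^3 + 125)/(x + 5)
This is a standard limit.

Factor or rationalize the expression:
  lim(x→-5) (x^3 + 125)/(x + 5) = 75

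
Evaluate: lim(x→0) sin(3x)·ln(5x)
This is a 0·∞ indeterminate form.

Rewrite 0·∞ as a quotient (0/0 or ∞/∞ form), then apply L'Hôpital's rule:
  lim(x→0) sin(3x)·ln(5x) = 0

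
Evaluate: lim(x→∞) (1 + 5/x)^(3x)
This is an exponential indeterminate form.

For exponential indeterminate forms, take the natural log:
  Let L = lim(x→∞) (1 + 5/x)^(3x)
  Then ln(L) = lim(x→∞) [exponent × ln(base)]
  Evaluate using L'Hôpital or standard limits, then exponentiate.
  L = e^(15)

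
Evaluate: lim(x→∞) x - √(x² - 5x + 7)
This is an ∞-∞ indeterminate form.

Combine fractions or rationalize to convert ∞-∞ to 0/0 form:
  lim(x→∞) x - √(x² - 5x + 7) = 5/2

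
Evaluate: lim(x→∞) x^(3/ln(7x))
This is an exponential indeterminate form.

For exponential indeterminate forms, take the natural log:
  Let L = lim(x→∞) x^(3/ln(7x))
  Then ln(L) = lim(x→∞) [exponent × ln(base)]
  Evaluate using L'Hôpital or standard limits, then exponentiate.
  L = e^(3)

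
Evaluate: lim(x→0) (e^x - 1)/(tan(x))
This is a 0/0 indeterminate form.

Apply L'Hôpital's rule: differentiate numerator and denominator separately.
  f(x) = e^(x) - 1   ⇒   f'(x) = e^(x)
  g(x) = tan(x)   ⇒   g'(x) = tan(x)^2 + 1
  lim(x→0) f'(x)/g'(x) = lim(x→0) (e^(x))/(tan(x)^2 + 1)
  = 1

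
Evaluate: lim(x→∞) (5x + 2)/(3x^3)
This is an ∞/∞ indeterminate form.

Apply L'Hôpital's rule: differentiate numerator and denominator separately.
  f(x) = 5·x + 2   ⇒   f'(x) = 5
  g(x) = 3·x^3   ⇒   g'(x) = 9·x^2
  lim(x→∞) f'(x)/g'(x) = lim(x→∞) (5)/(9·x^2)
  = 0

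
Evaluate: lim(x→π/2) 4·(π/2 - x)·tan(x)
This is a 0·∞ indeterminate form.

Rewrite 0·∞ as a quotient (0/0 or ∞/∞ form), then apply L'Hôpital's rule:
  lim(x→π/2) 4·(π/2 - x)·tan(x) = 4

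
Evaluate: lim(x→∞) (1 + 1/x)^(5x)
This is an exponential indeterminate form.

For exponential indeterminate forms, take the natural log:
  Let L = lim(x→∞) (1 + 1/x)^(5x)
  Then ln(L) = lim(x→∞) [exponent × ln(base)]
  Evaluate using L'Hôpital or standard limits, then exponentiate.
  L = e^(5)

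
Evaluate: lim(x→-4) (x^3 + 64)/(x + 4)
This is a standard limit.

Factor or rationalize the expression:
  lim(x→-4) (x^3 + 64)/(x + 4) = 48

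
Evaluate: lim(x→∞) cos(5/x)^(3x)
This is an exponential indeterminate form.

For exponential indeterminate forms, take the natural log:
  Let L = lim(x→∞) cos(5/x)^(3x)
  Then ln(L) = lim(x→∞) [exponent × ln(base)]
  Evaluate using L'Hôpital or standard limits, then exponentiate.
  L = 1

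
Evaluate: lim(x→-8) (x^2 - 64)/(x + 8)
This is a standard limit.

Factor or rationalize the expression:
  lim(x→-8) (x^2 - 64)/(x + 8) = -16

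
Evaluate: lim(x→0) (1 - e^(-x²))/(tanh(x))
This is a 0/0 indeterminate form.

Apply L'Hôpital's rule: differentiate numerator and denominator separately.
  f(x) = 1 - e^(-x^2)   ⇒   f'(x) = 2·x·e^(-x^2)
  g(x) = tanh(x)   ⇒   g'(x) = 1 - tanh(x)^2
  lim(x→0) f'(x)/g'(x) = lim(x→0) (2·x·e^(-x^2))/(1 - tanh(x)^2)
  = 0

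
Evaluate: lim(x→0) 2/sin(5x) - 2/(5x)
This is an ∞-∞ indeterminate form.

Combine fractions or rationalize to convert ∞-∞ to 0/0 form:
  lim(x→0) 2/sin(5x) - 2/(5x) = 0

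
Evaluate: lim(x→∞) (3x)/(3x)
This is an ∞/∞ indeterminate form.

Apply L'Hôpital's rule: differentiate numerator and denominator separately.
  f(x) = 3·x   ⇒   f'(x) = 3
  g(x) = 3·x   ⇒   g'(x) = 3
  lim(x→∞) f'(x)/g'(x) = lim(x→∞) (3)/(3)
  = 1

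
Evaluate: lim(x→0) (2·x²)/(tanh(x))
This is a 0/0 indeterminate form.

Apply L'Hôpital's rule: differentiate numerator and denominator separately.
  f(x) = 2·x^2   ⇒   f'(x) = 4·x
  g(x) = tanh(x)   ⇒   g'(x) = 1 - tanh(x)^2
  lim(x→0) f'(x)/g'(x) = lim(x→0) (4·x)/(1 - tanh(x)^2)
  = 0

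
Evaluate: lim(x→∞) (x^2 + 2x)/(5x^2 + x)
This is an ∞/∞ indeterminate form.

Apply L'Hôpital's rule: differentiate numerator and denominator separately.
  f(x) = x^2 + 2·x   ⇒   f'(x) = 2·x + 2
  g(x) = 5·x^2 + x   ⇒   g'(x) = 10·x + 1
  lim(x→∞) f'(x)/g'(x) = lim(x→∞) (2·x + 2)/(10·x + 1)
  = 1/5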